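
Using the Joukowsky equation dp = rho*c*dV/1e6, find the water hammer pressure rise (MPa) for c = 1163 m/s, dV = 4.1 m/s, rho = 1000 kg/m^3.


dp = 1000 * 1163 * 4.1 / 1e6 = 4.7683 MPa


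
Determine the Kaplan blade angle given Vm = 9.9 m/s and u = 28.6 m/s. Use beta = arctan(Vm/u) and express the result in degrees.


beta = arctan(9.9 / 28.6) = 19.0935 degrees


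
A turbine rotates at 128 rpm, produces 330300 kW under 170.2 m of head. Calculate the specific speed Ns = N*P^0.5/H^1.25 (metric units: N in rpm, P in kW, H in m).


Ns = 128 * 330300^0.5 / 170.2^1.25 = 119.6644


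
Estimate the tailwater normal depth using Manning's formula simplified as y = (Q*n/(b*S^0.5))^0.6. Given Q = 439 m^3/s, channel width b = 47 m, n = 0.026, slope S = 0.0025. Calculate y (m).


y = (439 * 0.026 / (47 * 0.0025^0.5))^0.6 = 2.5812 m


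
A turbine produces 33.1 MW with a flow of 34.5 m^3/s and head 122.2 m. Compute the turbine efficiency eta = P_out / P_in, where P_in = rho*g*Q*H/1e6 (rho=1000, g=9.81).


P_in = 1000 * 9.81 * 34.5 * 122.2 / 1e6 = 41.3580 MW
eta = 33.1 / 41.3580 = 0.8003


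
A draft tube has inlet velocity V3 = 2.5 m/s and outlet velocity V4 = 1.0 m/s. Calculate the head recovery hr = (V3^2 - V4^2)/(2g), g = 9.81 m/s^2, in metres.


hr = (2.5^2 - 1.0^2) / (2*9.81) = 0.2676 m


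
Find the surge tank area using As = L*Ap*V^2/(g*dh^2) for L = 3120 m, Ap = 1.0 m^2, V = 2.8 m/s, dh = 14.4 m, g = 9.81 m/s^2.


As = 3120 * 1.0 * 2.8^2 / (9.81 * 14.4^2) = 12.0248 m^2


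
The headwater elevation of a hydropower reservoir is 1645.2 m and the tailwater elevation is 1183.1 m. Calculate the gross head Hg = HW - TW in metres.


Hg = 1645.2 - 1183.1 = 462.1000 m


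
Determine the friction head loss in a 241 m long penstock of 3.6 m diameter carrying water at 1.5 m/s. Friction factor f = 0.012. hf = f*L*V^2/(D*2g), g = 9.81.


hf = 0.012 * 241 * 1.5^2 / (3.6 * 2 * 9.81) = 0.0921 m


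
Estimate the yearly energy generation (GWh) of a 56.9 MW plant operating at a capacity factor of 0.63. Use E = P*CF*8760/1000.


E = 56.9 * 0.63 * 8760 / 1000 = 314.0197 GWh


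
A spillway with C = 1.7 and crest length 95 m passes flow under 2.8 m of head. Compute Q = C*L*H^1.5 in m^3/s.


Q = 1.7 * 95 * 2.8^1.5 = 756.6753 m^3/s


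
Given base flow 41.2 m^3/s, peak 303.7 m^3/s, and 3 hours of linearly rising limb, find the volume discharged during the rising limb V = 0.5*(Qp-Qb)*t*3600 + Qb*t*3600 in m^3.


V = 0.5*(303.7 - 41.2)*3*3600 + 41.2*3*3600 = 1.8625e+06 m^3


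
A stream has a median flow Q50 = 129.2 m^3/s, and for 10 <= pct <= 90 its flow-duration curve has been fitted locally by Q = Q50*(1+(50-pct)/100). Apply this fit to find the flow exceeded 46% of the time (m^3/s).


Q = 129.2 * (1 + (50 - 46)/100) = 134.3680 m^3/s


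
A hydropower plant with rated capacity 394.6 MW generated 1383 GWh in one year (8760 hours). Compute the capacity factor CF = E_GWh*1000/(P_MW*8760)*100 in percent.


CF = 1383 * 1000 / (394.6 * 8760) * 100 = 40.0093 %


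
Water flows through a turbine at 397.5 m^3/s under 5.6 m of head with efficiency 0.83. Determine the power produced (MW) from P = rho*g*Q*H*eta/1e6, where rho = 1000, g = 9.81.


P = 1000 * 9.81 * 397.5 * 5.6 * 0.83 / 1e6 = 18.1248 MW


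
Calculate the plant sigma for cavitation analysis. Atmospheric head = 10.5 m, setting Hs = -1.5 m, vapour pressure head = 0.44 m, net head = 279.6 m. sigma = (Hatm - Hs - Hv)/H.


sigma = (10.5 - (-1.5) - 0.44) / 279.6 = 0.0413


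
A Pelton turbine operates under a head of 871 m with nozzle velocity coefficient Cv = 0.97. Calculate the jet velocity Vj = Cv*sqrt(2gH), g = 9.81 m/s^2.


Vj = 0.97 * sqrt(2*9.81*871) = 126.8032 m/s


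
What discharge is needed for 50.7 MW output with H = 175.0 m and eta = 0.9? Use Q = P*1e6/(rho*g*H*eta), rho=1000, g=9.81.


Q = 50.7 * 1e6 / (1000 * 9.81 * 175.0 * 0.9) = 32.8139 m^3/s


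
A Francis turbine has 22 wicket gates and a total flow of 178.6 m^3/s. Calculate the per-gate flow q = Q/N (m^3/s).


q = 178.6 / 22 = 8.1182 m^3/s


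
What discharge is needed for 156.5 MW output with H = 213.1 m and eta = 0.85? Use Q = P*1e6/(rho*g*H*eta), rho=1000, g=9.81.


Q = 156.5 * 1e6 / (1000 * 9.81 * 213.1 * 0.85) = 88.0730 m^3/s


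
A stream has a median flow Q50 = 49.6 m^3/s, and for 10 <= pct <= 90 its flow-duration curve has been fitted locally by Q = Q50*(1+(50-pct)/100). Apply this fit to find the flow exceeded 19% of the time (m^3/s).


Q = 49.6 * (1 + (50 - 19)/100) = 64.9760 m^3/s


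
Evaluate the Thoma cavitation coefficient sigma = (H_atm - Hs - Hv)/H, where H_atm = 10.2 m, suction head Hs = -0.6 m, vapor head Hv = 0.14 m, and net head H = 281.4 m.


sigma = (10.2 - (-0.6) - 0.14) / 281.4 = 0.0379


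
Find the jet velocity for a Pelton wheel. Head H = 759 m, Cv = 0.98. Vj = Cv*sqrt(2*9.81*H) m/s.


Vj = 0.98 * sqrt(2*9.81*759) = 119.5904 m/s


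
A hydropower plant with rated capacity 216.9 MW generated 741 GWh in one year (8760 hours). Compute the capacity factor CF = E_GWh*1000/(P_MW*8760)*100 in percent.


CF = 741 * 1000 / (216.9 * 8760) * 100 = 38.9991 %


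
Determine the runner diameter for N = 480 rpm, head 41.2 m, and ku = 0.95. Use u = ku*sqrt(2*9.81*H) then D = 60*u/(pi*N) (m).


u = 0.95 * sqrt(2*9.81*41.2) = 27.0098 m/s
D = 60 * 27.0098 / (pi * 480) = 1.0747 m


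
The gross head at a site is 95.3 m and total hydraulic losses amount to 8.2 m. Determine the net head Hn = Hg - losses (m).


Hn = 95.3 - 8.2 = 87.1000 m


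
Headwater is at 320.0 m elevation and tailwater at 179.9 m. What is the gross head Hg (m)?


Hg = 320.0 - 179.9 = 140.1000 m


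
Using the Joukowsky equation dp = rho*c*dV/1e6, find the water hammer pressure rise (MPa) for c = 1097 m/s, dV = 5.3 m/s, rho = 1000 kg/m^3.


dp = 1000 * 1097 * 5.3 / 1e6 = 5.8141 MPa


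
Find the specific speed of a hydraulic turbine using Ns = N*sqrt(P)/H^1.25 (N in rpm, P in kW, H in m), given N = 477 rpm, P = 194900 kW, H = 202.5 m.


Ns = 477 * 194900^0.5 / 202.5^1.25 = 275.6722


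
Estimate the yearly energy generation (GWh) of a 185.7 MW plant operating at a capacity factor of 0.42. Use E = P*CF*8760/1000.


E = 185.7 * 0.42 * 8760 / 1000 = 683.2274 GWh


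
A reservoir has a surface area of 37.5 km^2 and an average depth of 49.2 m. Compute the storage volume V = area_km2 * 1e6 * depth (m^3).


V = 37.5 * 1e6 * 49.2 = 1.8450e+09 m^3


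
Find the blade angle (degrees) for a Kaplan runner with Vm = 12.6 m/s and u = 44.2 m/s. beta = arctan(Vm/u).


beta = arctan(12.6 / 44.2) = 15.9111 degrees


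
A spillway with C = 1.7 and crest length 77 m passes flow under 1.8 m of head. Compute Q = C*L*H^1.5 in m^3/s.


Q = 1.7 * 77 * 1.8^1.5 = 316.1174 m^3/s


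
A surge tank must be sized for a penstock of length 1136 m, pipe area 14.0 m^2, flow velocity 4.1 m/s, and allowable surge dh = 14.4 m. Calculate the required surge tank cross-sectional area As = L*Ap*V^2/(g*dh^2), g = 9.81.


As = 1136 * 14.0 * 4.1^2 / (9.81 * 14.4^2) = 131.4256 m^2


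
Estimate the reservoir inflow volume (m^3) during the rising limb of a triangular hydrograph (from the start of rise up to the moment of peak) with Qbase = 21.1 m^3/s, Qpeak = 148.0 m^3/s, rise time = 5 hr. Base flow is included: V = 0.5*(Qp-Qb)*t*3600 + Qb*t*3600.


V = 0.5*(148.0 - 21.1)*5*3600 + 21.1*5*3600 = 1.5219e+06 m^3


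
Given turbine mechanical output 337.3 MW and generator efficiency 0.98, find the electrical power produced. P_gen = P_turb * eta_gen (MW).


P_gen = 337.3 * 0.98 = 330.5540 MW


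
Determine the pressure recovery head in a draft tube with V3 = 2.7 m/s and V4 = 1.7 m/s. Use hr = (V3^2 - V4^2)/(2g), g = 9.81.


hr = (2.7^2 - 1.7^2) / (2*9.81) = 0.2243 m


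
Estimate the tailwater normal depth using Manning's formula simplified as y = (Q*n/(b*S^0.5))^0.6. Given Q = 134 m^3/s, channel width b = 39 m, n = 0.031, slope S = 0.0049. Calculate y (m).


y = (134 * 0.031 / (39 * 0.0049^0.5))^0.6 = 1.2864 m


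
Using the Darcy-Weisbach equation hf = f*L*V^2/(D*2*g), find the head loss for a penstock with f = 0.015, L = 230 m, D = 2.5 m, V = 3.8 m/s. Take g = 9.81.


hf = 0.015 * 230 * 3.8^2 / (2.5 * 2 * 9.81) = 1.0157 m


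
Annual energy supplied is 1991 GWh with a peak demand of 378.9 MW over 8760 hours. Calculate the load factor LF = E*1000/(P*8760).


LF = 1991 * 1000 / (378.9 * 8760) = 0.5998


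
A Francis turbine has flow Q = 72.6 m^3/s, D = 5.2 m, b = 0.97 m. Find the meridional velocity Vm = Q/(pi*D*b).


Vm = 72.6 / (pi * 5.2 * 0.97) = 4.5815 m/s


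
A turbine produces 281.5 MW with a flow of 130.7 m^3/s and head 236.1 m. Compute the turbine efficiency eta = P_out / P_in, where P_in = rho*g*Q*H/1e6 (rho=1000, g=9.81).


P_in = 1000 * 9.81 * 130.7 * 236.1 / 1e6 = 302.7196 MW
eta = 281.5 / 302.7196 = 0.9299


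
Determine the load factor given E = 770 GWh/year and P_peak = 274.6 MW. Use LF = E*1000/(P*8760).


LF = 770 * 1000 / (274.6 * 8760) = 0.3201


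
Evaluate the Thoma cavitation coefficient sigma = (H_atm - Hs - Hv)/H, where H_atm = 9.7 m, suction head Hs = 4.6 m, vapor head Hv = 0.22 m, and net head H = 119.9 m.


sigma = (9.7 - 4.6 - 0.22) / 119.9 = 0.0407


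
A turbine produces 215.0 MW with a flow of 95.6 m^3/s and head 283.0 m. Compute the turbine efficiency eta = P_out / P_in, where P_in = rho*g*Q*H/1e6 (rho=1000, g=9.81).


P_in = 1000 * 9.81 * 95.6 * 283.0 / 1e6 = 265.4076 MW
eta = 215.0 / 265.4076 = 0.8101


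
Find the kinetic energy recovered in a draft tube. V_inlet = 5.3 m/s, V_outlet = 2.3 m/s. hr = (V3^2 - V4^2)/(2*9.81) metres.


hr = (5.3^2 - 2.3^2) / (2*9.81) = 1.1621 m


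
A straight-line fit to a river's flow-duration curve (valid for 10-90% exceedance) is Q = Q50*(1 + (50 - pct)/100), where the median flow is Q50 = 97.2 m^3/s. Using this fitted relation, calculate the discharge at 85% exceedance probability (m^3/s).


Q = 97.2 * (1 + (50 - 85)/100) = 63.1800 m^3/s


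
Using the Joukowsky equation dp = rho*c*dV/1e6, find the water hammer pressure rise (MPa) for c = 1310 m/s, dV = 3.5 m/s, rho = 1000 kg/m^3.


dp = 1000 * 1310 * 3.5 / 1e6 = 4.5850 MPa


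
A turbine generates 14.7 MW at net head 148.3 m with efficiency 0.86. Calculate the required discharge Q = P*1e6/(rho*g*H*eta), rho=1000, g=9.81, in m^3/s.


Q = 14.7 * 1e6 / (1000 * 9.81 * 148.3 * 0.86) = 11.7492 m^3/s


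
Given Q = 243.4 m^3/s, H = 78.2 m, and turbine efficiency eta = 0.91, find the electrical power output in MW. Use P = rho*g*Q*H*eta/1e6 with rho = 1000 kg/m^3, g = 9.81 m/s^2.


P = 1000 * 9.81 * 243.4 * 78.2 * 0.91 / 1e6 = 169.9174 MW


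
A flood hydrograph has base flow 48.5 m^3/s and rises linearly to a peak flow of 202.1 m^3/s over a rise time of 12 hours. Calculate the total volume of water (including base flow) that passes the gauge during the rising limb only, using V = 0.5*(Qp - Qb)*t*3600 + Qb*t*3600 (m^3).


V = 0.5*(202.1 - 48.5)*12*3600 + 48.5*12*3600 = 5.4130e+06 m^3


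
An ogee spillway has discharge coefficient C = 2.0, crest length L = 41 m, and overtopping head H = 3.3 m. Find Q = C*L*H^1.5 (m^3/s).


Q = 2.0 * 41 * 3.3^1.5 = 491.5693 m^3/s


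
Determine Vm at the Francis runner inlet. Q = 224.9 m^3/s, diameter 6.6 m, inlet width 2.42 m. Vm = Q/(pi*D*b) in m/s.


Vm = 224.9 / (pi * 6.6 * 2.42) = 4.4821 m/s


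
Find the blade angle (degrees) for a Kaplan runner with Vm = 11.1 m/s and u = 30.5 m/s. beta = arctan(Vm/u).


beta = arctan(11.1 / 30.5) = 19.9982 degrees


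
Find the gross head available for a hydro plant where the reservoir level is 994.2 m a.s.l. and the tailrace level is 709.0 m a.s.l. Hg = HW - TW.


Hg = 994.2 - 709.0 = 285.2000 m


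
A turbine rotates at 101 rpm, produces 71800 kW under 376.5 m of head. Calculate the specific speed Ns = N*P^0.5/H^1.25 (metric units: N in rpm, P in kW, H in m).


Ns = 101 * 71800^0.5 / 376.5^1.25 = 16.3184


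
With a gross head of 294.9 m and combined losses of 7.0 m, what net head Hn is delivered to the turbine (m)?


Hn = 294.9 - 7.0 = 287.9000 m


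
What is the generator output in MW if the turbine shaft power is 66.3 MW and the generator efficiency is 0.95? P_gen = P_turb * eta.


P_gen = 66.3 * 0.95 = 62.9850 MW


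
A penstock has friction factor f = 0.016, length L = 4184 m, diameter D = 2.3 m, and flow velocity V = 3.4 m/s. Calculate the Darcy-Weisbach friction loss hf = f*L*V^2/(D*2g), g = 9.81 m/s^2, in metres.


hf = 0.016 * 4184 * 3.4^2 / (2.3 * 2 * 9.81) = 17.1492 m


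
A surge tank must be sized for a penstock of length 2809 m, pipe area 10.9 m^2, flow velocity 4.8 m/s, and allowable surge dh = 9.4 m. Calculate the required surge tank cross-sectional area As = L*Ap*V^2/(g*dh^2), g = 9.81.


As = 2809 * 10.9 * 4.8^2 / (9.81 * 9.4^2) = 813.8343 m^2


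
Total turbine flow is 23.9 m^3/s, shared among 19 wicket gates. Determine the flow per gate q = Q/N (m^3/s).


q = 23.9 / 19 = 1.2579 m^3/s


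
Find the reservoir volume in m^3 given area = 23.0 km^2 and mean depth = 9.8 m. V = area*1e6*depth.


V = 23.0 * 1e6 * 9.8 = 2.2540e+08 m^3


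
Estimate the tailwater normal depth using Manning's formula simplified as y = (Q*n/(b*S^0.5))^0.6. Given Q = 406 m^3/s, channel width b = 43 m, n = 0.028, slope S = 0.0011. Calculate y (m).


y = (406 * 0.028 / (43 * 0.0011^0.5))^0.6 = 3.4747 m


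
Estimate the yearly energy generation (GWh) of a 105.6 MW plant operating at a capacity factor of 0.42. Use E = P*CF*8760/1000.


E = 105.6 * 0.42 * 8760 / 1000 = 388.5235 GWh


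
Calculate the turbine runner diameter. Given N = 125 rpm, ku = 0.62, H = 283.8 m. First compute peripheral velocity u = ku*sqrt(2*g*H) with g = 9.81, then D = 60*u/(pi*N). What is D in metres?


u = 0.62 * sqrt(2*9.81*283.8) = 46.2644 m/s
D = 60 * 46.2644 / (pi * 125) = 7.0687 m


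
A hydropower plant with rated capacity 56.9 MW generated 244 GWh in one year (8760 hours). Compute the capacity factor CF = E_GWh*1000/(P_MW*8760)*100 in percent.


CF = 244 * 1000 / (56.9 * 8760) * 100 = 48.9523 %


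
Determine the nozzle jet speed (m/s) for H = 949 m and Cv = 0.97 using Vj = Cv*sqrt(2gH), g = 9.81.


Vj = 0.97 * sqrt(2*9.81*949) = 132.3593 m/s


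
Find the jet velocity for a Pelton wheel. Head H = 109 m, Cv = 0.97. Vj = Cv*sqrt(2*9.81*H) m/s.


Vj = 0.97 * sqrt(2*9.81*109) = 44.8574 m/s


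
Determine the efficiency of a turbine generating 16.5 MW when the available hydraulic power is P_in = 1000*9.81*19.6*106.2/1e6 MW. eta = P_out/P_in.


P_in = 1000 * 9.81 * 19.6 * 106.2 / 1e6 = 20.4197 MW
eta = 16.5 / 20.4197 = 0.8080


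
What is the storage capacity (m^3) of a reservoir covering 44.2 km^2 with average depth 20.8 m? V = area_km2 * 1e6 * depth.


V = 44.2 * 1e6 * 20.8 = 9.1936e+08 m^3


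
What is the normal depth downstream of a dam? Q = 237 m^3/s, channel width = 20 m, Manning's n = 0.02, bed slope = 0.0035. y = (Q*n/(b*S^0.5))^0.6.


y = (237 * 0.02 / (20 * 0.0035^0.5))^0.6 = 2.2995 m


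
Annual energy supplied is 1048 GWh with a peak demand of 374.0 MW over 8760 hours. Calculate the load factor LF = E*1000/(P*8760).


LF = 1048 * 1000 / (374.0 * 8760) = 0.3199


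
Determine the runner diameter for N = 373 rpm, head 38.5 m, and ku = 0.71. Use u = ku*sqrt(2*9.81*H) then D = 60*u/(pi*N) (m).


u = 0.71 * sqrt(2*9.81*38.5) = 19.5136 m/s
D = 60 * 19.5136 / (pi * 373) = 0.9992 m


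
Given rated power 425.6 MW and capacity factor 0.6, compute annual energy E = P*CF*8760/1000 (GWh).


E = 425.6 * 0.6 * 8760 / 1000 = 2236.9536 GWh


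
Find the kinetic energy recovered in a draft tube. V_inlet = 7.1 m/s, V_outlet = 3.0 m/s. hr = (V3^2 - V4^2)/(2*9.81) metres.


hr = (7.1^2 - 3.0^2) / (2*9.81) = 2.1106 m


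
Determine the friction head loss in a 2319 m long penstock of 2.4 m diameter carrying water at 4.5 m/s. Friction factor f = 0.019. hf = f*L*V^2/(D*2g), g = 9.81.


hf = 0.019 * 2319 * 4.5^2 / (2.4 * 2 * 9.81) = 18.9483 m


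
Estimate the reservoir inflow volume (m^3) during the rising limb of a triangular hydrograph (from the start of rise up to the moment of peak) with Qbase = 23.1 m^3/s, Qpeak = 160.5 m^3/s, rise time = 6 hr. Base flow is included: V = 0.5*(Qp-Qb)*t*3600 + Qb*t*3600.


V = 0.5*(160.5 - 23.1)*6*3600 + 23.1*6*3600 = 1.9829e+06 m^3


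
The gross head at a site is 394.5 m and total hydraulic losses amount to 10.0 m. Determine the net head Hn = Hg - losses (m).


Hn = 394.5 - 10.0 = 384.5000 m


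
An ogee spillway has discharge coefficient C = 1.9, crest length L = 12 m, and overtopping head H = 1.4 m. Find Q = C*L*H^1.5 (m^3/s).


Q = 1.9 * 12 * 1.4^1.5 = 37.7683 m^3/s


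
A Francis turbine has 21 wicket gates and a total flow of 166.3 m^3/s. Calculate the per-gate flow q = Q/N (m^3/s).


q = 166.3 / 21 = 7.9190 m^3/s


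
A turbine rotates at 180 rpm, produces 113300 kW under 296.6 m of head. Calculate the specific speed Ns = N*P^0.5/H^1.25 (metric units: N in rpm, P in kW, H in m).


Ns = 180 * 113300^0.5 / 296.6^1.25 = 49.2236


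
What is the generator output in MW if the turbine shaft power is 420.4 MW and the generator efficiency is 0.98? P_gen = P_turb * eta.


P_gen = 420.4 * 0.98 = 411.9920 MW


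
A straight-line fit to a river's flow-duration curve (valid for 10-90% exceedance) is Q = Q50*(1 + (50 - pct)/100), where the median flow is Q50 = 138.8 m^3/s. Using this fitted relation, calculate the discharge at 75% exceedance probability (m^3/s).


Q = 138.8 * (1 + (50 - 75)/100) = 104.1000 m^3/s


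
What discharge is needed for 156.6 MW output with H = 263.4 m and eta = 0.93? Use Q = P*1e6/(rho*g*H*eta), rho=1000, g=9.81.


Q = 156.6 * 1e6 / (1000 * 9.81 * 263.4 * 0.93) = 65.1664 m^3/s


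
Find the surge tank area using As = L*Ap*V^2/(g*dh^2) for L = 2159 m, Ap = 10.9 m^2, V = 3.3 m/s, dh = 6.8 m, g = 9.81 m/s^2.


As = 2159 * 10.9 * 3.3^2 / (9.81 * 6.8^2) = 564.9632 m^2


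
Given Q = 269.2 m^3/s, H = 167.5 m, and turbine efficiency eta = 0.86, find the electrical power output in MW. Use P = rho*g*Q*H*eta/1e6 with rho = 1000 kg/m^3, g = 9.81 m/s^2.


P = 1000 * 9.81 * 269.2 * 167.5 * 0.86 / 1e6 = 380.4147 MW


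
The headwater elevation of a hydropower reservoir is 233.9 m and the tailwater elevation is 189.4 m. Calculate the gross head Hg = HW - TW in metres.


Hg = 233.9 - 189.4 = 44.5000 m


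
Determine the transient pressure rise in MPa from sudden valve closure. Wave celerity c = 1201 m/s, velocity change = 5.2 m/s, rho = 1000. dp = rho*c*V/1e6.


dp = 1000 * 1201 * 5.2 / 1e6 = 6.2452 MPa


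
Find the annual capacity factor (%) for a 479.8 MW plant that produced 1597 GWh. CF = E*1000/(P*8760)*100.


CF = 1597 * 1000 / (479.8 * 8760) * 100 = 37.9962 %


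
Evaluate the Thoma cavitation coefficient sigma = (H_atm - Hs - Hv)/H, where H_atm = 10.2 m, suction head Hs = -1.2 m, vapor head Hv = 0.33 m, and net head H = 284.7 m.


sigma = (10.2 - (-1.2) - 0.33) / 284.7 = 0.0389


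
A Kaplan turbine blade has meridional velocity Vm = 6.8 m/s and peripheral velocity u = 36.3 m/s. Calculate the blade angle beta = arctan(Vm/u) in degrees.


beta = arctan(6.8 / 36.3) = 10.6101 degrees


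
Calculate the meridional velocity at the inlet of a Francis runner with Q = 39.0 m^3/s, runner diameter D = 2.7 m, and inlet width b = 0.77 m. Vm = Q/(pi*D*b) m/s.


Vm = 39.0 / (pi * 2.7 * 0.77) = 5.9712 m/s


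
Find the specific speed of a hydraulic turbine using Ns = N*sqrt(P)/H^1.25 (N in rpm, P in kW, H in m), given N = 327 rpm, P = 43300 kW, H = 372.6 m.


Ns = 327 * 43300^0.5 / 372.6^1.25 = 41.5660


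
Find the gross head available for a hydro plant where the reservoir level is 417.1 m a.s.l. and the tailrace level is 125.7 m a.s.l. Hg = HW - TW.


Hg = 417.1 - 125.7 = 291.4000 m


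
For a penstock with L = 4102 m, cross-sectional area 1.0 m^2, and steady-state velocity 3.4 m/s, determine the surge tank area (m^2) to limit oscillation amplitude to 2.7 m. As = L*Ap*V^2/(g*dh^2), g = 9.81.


As = 4102 * 1.0 * 3.4^2 / (9.81 * 2.7^2) = 663.0663 m^2


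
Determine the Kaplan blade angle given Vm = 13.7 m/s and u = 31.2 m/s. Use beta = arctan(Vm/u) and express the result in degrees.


beta = arctan(13.7 / 31.2) = 23.7064 degrees


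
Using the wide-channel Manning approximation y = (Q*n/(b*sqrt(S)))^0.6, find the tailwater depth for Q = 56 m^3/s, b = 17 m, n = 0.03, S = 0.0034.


y = (56 * 0.03 / (17 * 0.0034^0.5))^0.6 = 1.3724 m


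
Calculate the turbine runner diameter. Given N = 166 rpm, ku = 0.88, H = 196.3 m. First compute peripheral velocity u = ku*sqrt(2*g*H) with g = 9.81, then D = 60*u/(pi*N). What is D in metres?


u = 0.88 * sqrt(2*9.81*196.3) = 54.6125 m/s
D = 60 * 54.6125 / (pi * 166) = 6.2833 m


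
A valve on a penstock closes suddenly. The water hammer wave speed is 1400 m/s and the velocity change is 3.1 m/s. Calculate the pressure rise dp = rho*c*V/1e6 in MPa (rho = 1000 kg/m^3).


dp = 1000 * 1400 * 3.1 / 1e6 = 4.3400 MPa


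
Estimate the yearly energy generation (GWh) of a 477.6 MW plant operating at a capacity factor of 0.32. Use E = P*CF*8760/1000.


E = 477.6 * 0.32 * 8760 / 1000 = 1338.8083 GWh


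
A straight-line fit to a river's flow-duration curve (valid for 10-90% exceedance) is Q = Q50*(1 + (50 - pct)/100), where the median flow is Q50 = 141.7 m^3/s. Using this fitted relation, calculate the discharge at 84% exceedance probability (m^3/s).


Q = 141.7 * (1 + (50 - 84)/100) = 93.5220 m^3/s


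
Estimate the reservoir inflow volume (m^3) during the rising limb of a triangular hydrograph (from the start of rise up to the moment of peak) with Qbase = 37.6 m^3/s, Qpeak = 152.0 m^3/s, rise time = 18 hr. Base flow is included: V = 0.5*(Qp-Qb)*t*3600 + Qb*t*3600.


V = 0.5*(152.0 - 37.6)*18*3600 + 37.6*18*3600 = 6.1430e+06 m^3


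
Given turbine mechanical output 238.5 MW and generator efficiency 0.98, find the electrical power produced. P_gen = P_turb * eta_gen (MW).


P_gen = 238.5 * 0.98 = 233.7300 MW


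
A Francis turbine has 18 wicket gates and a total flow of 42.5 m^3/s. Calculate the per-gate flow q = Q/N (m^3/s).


q = 42.5 / 18 = 2.3611 m^3/s


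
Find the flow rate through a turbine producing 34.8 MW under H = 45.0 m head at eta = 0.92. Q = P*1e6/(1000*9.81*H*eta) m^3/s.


Q = 34.8 * 1e6 / (1000 * 9.81 * 45.0 * 0.92) = 85.6860 m^3/s


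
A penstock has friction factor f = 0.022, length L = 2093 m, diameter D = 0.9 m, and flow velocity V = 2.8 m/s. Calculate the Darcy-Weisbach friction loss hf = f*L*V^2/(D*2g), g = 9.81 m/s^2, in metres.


hf = 0.022 * 2093 * 2.8^2 / (0.9 * 2 * 9.81) = 20.4440 m


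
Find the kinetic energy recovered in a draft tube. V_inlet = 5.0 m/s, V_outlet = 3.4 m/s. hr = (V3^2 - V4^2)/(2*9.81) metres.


hr = (5.0^2 - 3.4^2) / (2*9.81) = 0.6850 m


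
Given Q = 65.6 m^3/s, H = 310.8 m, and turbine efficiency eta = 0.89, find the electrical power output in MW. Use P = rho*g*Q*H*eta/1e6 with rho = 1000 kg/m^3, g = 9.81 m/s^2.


P = 1000 * 9.81 * 65.6 * 310.8 * 0.89 / 1e6 = 178.0098 MW


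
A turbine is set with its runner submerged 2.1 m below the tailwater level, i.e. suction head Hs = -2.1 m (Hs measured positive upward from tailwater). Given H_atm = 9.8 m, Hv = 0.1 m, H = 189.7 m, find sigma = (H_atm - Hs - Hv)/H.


sigma = (9.8 - (-2.1) - 0.1) / 189.7 = 0.0622


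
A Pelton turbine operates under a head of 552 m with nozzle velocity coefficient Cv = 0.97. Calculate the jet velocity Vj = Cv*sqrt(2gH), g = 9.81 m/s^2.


Vj = 0.97 * sqrt(2*9.81*552) = 100.9464 m/s


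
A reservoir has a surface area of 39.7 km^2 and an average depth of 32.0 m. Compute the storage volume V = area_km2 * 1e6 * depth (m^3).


V = 39.7 * 1e6 * 32.0 = 1.2704e+09 m^3


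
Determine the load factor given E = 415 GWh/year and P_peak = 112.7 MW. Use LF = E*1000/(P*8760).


LF = 415 * 1000 / (112.7 * 8760) = 0.4204


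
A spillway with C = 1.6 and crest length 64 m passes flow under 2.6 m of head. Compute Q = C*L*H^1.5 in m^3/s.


Q = 1.6 * 64 * 2.6^1.5 = 429.2991 m^3/s


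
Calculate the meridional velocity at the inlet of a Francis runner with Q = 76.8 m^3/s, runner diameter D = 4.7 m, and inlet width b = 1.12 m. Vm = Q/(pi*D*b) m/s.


Vm = 76.8 / (pi * 4.7 * 1.12) = 4.6440 m/s


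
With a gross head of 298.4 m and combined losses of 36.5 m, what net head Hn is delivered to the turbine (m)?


Hn = 298.4 - 36.5 = 261.9000 m


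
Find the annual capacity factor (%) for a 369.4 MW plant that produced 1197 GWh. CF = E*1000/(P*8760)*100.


CF = 1197 * 1000 / (369.4 * 8760) * 100 = 36.9908 %


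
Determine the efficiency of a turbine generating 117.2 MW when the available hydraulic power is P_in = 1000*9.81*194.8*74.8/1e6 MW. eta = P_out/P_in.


P_in = 1000 * 9.81 * 194.8 * 74.8 / 1e6 = 142.9419 MW
eta = 117.2 / 142.9419 = 0.8199


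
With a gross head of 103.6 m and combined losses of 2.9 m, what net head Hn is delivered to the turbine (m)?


Hn = 103.6 - 2.9 = 100.7000 m


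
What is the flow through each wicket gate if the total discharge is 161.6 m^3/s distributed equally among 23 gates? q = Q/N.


q = 161.6 / 23 = 7.0261 m^3/s


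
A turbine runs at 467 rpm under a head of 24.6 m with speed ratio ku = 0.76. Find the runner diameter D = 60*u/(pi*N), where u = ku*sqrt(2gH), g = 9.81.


u = 0.76 * sqrt(2*9.81*24.6) = 16.6967 m/s
D = 60 * 16.6967 / (pi * 467) = 0.6828 m


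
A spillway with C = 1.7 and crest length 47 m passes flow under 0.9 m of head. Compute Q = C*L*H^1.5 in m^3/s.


Q = 1.7 * 47 * 0.9^1.5 = 68.2198 m^3/s


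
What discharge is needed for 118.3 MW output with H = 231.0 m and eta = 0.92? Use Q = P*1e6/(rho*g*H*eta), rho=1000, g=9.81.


Q = 118.3 * 1e6 / (1000 * 9.81 * 231.0 * 0.92) = 56.7435 m^3/s


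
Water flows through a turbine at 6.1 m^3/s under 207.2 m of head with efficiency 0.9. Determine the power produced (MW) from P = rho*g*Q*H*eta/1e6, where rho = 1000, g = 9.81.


P = 1000 * 9.81 * 6.1 * 207.2 * 0.9 / 1e6 = 11.1591 MW


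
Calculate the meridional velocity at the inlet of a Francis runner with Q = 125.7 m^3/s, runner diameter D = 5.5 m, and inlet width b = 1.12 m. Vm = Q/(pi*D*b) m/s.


Vm = 125.7 / (pi * 5.5 * 1.12) = 6.4954 m/s


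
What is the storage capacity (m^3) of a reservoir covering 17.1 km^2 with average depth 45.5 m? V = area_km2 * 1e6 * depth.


V = 17.1 * 1e6 * 45.5 = 7.7805e+08 m^3


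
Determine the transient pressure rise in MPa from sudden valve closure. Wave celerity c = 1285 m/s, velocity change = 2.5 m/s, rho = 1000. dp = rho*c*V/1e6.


dp = 1000 * 1285 * 2.5 / 1e6 = 3.2125 MPa


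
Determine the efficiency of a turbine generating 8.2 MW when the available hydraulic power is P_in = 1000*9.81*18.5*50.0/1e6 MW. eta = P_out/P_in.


P_in = 1000 * 9.81 * 18.5 * 50.0 / 1e6 = 9.0742 MW
eta = 8.2 / 9.0742 = 0.9037


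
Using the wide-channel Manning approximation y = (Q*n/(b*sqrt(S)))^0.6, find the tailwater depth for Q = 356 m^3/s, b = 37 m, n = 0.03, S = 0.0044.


y = (356 * 0.03 / (37 * 0.0044^0.5))^0.6 = 2.4165 m


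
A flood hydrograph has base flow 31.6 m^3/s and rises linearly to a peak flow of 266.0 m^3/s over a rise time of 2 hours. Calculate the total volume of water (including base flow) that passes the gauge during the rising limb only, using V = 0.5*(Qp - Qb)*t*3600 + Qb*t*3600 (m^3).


V = 0.5*(266.0 - 31.6)*2*3600 + 31.6*2*3600 = 1.0714e+06 m^3


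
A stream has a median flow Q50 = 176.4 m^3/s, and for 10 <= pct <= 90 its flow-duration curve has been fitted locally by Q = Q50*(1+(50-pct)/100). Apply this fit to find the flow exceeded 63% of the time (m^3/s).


Q = 176.4 * (1 + (50 - 63)/100) = 153.4680 m^3/s


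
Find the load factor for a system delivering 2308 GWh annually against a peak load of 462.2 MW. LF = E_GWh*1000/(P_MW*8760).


LF = 2308 * 1000 / (462.2 * 8760) = 0.5700


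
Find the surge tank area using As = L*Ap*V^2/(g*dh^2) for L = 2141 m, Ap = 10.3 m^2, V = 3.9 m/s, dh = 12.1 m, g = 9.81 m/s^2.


As = 2141 * 10.3 * 3.9^2 / (9.81 * 12.1^2) = 233.5304 m^2


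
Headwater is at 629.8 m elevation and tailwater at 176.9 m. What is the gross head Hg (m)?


Hg = 629.8 - 176.9 = 452.9000 m


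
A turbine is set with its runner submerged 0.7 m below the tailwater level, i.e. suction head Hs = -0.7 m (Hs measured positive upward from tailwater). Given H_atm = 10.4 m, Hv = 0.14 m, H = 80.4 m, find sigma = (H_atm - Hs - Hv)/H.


sigma = (10.4 - (-0.7) - 0.14) / 80.4 = 0.1363


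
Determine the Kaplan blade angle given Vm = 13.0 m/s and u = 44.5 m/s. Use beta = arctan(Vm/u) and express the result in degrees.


beta = arctan(13.0 / 44.5) = 16.2849 degrees


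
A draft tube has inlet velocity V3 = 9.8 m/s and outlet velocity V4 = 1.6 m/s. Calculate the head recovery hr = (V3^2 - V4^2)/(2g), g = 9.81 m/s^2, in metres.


hr = (9.8^2 - 1.6^2) / (2*9.81) = 4.7645 m


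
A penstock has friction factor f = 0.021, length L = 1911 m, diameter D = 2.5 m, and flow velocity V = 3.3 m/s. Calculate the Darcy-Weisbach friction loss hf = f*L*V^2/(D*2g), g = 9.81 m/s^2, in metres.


hf = 0.021 * 1911 * 3.3^2 / (2.5 * 2 * 9.81) = 8.9098 m


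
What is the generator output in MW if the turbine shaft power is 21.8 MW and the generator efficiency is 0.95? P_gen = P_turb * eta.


P_gen = 21.8 * 0.95 = 20.7100 MW


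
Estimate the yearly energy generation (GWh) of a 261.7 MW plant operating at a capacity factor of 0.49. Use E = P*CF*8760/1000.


E = 261.7 * 0.49 * 8760 / 1000 = 1123.3211 GWh


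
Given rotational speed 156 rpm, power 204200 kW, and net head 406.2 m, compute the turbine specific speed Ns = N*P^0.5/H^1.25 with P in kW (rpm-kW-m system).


Ns = 156 * 204200^0.5 / 406.2^1.25 = 38.6569


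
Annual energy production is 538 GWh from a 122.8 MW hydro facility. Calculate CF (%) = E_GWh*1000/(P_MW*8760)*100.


CF = 538 * 1000 / (122.8 * 8760) * 100 = 50.0126 %


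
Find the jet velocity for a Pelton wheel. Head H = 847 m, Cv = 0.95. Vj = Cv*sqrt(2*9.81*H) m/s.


Vj = 0.95 * sqrt(2*9.81*847) = 122.4658 m/s


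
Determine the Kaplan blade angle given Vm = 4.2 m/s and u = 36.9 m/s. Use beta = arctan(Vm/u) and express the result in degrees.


beta = arctan(4.2 / 36.9) = 6.4935 degrees


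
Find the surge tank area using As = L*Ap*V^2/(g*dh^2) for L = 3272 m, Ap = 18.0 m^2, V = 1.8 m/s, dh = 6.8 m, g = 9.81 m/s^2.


As = 3272 * 18.0 * 1.8^2 / (9.81 * 6.8^2) = 420.6724 m^2


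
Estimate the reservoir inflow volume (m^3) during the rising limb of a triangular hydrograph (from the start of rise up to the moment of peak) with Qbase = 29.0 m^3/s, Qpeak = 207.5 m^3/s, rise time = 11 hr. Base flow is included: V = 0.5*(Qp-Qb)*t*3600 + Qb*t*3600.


V = 0.5*(207.5 - 29.0)*11*3600 + 29.0*11*3600 = 4.6827e+06 m^3


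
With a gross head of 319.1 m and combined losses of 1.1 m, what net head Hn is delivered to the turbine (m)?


Hn = 319.1 - 1.1 = 318.0000 m


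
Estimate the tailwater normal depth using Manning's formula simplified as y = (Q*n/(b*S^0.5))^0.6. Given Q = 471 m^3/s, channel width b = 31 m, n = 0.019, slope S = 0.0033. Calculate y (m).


y = (471 * 0.019 / (31 * 0.0033^0.5))^0.6 = 2.6345 m


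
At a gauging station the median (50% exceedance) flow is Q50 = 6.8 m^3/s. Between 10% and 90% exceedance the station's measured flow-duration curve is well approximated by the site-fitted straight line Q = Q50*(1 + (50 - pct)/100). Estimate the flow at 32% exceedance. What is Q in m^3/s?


Q = 6.8 * (1 + (50 - 32)/100) = 8.0240 m^3/s


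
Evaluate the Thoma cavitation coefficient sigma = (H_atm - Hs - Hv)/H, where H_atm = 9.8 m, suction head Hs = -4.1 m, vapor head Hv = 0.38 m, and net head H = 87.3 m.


sigma = (9.8 - (-4.1) - 0.38) / 87.3 = 0.1549


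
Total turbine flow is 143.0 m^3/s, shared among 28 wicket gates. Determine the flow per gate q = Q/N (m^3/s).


q = 143.0 / 28 = 5.1071 m^3/s


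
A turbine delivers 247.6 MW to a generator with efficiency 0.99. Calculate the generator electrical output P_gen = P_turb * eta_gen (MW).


P_gen = 247.6 * 0.99 = 245.1240 MW


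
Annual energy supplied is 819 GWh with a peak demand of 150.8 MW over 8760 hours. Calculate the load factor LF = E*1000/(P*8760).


LF = 819 * 1000 / (150.8 * 8760) = 0.6200


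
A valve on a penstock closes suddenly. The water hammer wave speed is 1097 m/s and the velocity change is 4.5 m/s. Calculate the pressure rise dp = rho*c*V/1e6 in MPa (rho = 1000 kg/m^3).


dp = 1000 * 1097 * 4.5 / 1e6 = 4.9365 MPa


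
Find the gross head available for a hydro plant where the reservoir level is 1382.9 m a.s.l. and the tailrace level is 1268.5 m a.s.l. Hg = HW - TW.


Hg = 1382.9 - 1268.5 = 114.4000 m


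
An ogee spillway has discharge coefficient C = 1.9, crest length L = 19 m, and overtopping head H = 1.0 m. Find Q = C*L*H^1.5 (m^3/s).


Q = 1.9 * 19 * 1.0^1.5 = 36.1000 m^3/s


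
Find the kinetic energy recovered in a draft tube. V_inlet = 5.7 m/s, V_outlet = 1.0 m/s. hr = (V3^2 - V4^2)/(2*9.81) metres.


hr = (5.7^2 - 1.0^2) / (2*9.81) = 1.6050 m


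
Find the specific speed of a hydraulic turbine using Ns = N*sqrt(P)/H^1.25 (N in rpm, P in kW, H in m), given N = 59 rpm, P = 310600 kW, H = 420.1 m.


Ns = 59 * 310600^0.5 / 420.1^1.25 = 17.2887


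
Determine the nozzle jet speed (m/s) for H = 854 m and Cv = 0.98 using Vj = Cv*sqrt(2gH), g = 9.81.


Vj = 0.98 * sqrt(2*9.81*854) = 126.8541 m/s


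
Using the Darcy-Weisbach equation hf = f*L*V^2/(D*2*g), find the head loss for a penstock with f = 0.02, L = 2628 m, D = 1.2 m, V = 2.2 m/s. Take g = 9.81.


hf = 0.02 * 2628 * 2.2^2 / (1.2 * 2 * 9.81) = 10.8049 m


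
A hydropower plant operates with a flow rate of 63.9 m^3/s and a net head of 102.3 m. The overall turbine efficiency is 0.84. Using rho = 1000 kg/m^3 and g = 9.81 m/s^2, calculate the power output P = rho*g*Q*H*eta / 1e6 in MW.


P = 1000 * 9.81 * 63.9 * 102.3 * 0.84 / 1e6 = 53.8672 MW


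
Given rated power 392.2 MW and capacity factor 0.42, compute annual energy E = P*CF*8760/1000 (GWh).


E = 392.2 * 0.42 * 8760 / 1000 = 1442.9822 GWh


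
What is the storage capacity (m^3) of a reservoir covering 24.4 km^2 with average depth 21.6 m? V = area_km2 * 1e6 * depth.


V = 24.4 * 1e6 * 21.6 = 5.2704e+08 m^3


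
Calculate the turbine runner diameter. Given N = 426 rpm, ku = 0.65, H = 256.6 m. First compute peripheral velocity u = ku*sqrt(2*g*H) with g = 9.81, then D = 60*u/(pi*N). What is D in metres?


u = 0.65 * sqrt(2*9.81*256.6) = 46.1202 m/s
D = 60 * 46.1202 / (pi * 426) = 2.0677 m


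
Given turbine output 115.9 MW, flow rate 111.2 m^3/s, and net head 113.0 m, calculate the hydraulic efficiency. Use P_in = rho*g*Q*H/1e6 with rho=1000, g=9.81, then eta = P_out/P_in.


P_in = 1000 * 9.81 * 111.2 * 113.0 / 1e6 = 123.2685 MW
eta = 115.9 / 123.2685 = 0.9402


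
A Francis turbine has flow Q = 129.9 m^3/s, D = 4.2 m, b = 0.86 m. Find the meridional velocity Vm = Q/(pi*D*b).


Vm = 129.9 / (pi * 4.2 * 0.86) = 11.4475 m/s


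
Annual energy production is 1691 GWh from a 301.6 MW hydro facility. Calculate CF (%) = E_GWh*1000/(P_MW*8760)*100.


CF = 1691 * 1000 / (301.6 * 8760) * 100 = 64.0042 %


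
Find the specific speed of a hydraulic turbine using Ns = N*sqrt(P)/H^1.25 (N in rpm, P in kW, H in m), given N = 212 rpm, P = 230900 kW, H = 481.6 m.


Ns = 212 * 230900^0.5 / 481.6^1.25 = 45.1533


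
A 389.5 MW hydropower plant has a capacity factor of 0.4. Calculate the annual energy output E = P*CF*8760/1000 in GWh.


E = 389.5 * 0.4 * 8760 / 1000 = 1364.8080 GWh


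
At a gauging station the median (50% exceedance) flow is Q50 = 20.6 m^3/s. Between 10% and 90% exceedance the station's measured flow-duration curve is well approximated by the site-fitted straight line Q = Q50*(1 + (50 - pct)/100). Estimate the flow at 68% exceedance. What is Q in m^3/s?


Q = 20.6 * (1 + (50 - 68)/100) = 16.8920 m^3/s


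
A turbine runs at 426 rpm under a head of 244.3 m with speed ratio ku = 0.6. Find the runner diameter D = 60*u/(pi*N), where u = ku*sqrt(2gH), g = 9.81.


u = 0.6 * sqrt(2*9.81*244.3) = 41.5396 m/s
D = 60 * 41.5396 / (pi * 426) = 1.8623 m


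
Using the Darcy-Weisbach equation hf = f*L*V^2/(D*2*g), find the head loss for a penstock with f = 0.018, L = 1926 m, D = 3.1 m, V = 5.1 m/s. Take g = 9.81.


hf = 0.018 * 1926 * 5.1^2 / (3.1 * 2 * 9.81) = 14.8255 m


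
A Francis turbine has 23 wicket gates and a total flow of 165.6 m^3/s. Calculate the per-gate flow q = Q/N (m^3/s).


q = 165.6 / 23 = 7.2000 m^3/s


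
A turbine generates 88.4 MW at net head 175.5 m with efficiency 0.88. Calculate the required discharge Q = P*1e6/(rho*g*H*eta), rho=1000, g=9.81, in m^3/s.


Q = 88.4 * 1e6 / (1000 * 9.81 * 175.5 * 0.88) = 58.3477 m^3/s


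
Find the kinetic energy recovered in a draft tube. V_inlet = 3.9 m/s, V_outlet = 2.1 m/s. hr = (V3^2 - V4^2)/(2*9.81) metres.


hr = (3.9^2 - 2.1^2) / (2*9.81) = 0.5505 m


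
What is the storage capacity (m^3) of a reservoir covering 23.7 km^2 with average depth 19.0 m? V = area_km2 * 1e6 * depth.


V = 23.7 * 1e6 * 19.0 = 4.5030e+08 m^3


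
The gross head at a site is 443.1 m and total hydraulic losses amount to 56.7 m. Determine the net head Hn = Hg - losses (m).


Hn = 443.1 - 56.7 = 386.4000 m


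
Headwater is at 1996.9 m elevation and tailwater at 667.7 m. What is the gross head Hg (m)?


Hg = 1996.9 - 667.7 = 1329.2000 m


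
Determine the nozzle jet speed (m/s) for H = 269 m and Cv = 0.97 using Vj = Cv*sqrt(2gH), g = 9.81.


Vj = 0.97 * sqrt(2*9.81*269) = 70.4689 m/s


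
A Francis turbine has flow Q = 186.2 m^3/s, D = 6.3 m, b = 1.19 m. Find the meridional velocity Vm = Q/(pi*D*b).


Vm = 186.2 / (pi * 6.3 * 1.19) = 7.9057 m/s


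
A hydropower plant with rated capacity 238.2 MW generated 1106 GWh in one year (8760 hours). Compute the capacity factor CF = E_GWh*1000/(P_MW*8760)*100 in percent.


CF = 1106 * 1000 / (238.2 * 8760) * 100 = 53.0041 %


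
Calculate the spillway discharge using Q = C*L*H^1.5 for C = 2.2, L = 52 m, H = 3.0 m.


Q = 2.2 * 52 * 3.0^1.5 = 594.4398 m^3/s


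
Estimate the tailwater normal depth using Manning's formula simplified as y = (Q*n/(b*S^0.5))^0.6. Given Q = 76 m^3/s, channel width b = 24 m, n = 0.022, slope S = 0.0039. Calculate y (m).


y = (76 * 0.022 / (24 * 0.0039^0.5))^0.6 = 1.0678 m


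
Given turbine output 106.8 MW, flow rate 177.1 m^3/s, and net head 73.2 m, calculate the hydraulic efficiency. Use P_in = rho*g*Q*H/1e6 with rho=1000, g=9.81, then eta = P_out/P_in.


P_in = 1000 * 9.81 * 177.1 * 73.2 / 1e6 = 127.1741 MW
eta = 106.8 / 127.1741 = 0.8398


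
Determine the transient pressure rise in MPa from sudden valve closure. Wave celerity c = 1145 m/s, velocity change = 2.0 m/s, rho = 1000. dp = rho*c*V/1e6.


dp = 1000 * 1145 * 2.0 / 1e6 = 2.2900 MPa


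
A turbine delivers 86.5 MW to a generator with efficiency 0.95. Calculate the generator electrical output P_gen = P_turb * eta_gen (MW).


P_gen = 86.5 * 0.95 = 82.1750 MW


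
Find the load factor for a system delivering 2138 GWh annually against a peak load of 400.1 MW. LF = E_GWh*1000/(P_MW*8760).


LF = 2138 * 1000 / (400.1 * 8760) = 0.6100


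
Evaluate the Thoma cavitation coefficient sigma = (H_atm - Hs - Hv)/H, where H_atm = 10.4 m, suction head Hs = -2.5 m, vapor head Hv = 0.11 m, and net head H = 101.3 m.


sigma = (10.4 - (-2.5) - 0.11) / 101.3 = 0.1263
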